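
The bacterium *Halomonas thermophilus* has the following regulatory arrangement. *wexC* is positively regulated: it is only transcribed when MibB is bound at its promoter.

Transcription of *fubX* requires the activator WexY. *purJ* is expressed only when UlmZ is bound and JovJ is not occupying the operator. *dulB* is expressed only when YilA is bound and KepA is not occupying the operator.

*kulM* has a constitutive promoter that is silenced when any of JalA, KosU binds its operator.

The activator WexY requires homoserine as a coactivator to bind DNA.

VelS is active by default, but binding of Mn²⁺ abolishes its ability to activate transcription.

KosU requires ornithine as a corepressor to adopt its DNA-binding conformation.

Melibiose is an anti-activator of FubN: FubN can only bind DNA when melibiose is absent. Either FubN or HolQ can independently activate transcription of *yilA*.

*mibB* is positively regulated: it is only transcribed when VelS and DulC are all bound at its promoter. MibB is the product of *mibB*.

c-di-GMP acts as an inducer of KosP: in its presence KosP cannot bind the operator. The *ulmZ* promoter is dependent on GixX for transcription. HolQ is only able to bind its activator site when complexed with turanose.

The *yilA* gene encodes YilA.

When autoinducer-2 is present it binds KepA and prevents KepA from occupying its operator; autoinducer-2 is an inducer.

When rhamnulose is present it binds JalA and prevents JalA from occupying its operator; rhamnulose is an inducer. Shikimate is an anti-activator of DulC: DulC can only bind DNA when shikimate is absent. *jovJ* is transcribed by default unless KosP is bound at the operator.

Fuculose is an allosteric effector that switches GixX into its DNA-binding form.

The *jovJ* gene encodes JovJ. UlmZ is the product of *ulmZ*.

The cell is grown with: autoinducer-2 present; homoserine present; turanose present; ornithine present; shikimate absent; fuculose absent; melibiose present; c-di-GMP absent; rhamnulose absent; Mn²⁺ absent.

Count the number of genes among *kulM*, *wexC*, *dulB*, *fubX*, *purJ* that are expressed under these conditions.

Rhamnulose is absent, so JalA is active.
Ornithine is present, so KosU is active.
With repressor JalA bound, *kulM* is not transcribed.
→ *kulM* is OFF.
Mn²⁺ is absent, so VelS is active.
Shikimate is absent, so DulC is active.
No repressor is bound and VelS and DulC are active, so *mibB* is transcribed.
So MibB is produced and active.
No repressor is bound and MibB is active, so *wexC* is transcribed.
→ *wexC* is ON.
Autoinducer-2 is present, so KepA is inactive.
Melibiose is present, so FubN is inactive.
Turanose is present, so HolQ is active.
Activator HolQ is present, so *yilA* is transcribed.
So YilA is produced and active.
No repressor is bound and YilA is active, so *dulB* is transcribed.
→ *dulB* is ON.
Homoserine is present, so WexY is active.
No repressor is bound and WexY is active, so *fubX* is transcribed.
→ *fubX* is ON.
Fuculose is absent, so GixX is inactive.
Required activator GixX is absent, so *ulmZ* is not transcribed.
So UlmZ is not produced.
c-di-GMP is absent, so KosP is active.
With repressor KosP bound, *jovJ* is not transcribed.
So JovJ is not produced.
Required activator UlmZ is absent, so *purJ* is not transcribed.
→ *purJ* is OFF.
3 of the 5 genes are transcribed.

3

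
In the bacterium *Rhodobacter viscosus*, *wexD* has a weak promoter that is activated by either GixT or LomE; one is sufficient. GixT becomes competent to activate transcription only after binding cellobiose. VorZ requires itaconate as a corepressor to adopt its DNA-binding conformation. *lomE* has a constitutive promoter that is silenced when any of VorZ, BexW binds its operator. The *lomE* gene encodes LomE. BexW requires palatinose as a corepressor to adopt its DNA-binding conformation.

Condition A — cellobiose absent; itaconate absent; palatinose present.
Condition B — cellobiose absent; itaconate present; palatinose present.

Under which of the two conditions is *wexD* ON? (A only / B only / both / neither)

neither

Condition A:
Cellobiose is absent, so GixT is inactive.
Itaconate is absent, so VorZ is inactive.
Palatinose is present, so BexW is active.
With repressor BexW bound, *lomE* is not transcribed.
So LomE is not produced.
No activator is available at the *wexD* promoter, so *wexD* is not transcribed.
→ *wexD* is OFF in A.
Condition B:
Cellobiose is absent, so GixT is inactive.
Itaconate is present, so VorZ is active.
Palatinose is present, so BexW is active.
With repressor VorZ bound, *lomE* is not transcribed.
So LomE is not produced.
No activator is available at the *wexD* promoter, so *wexD* is not transcribed.
→ *wexD* is OFF in B.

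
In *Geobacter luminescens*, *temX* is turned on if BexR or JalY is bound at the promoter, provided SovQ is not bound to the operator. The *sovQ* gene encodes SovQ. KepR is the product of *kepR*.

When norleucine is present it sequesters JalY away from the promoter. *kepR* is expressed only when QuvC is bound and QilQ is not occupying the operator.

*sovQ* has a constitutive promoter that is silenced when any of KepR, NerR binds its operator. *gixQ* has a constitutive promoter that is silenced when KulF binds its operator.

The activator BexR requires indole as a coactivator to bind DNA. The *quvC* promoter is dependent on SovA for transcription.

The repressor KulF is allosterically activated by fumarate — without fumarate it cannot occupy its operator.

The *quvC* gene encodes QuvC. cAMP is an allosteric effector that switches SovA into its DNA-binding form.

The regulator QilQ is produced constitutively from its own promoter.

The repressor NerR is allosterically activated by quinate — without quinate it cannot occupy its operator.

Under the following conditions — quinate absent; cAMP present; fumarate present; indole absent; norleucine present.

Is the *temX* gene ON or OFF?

OFF

Indole is absent, so BexR is inactive.
Norleucine is present, so JalY is inactive.
cAMP is present, so SovA is active.
No repressor is bound and SovA is active, so *quvC* is transcribed.
So QuvC is produced and active.
QilQ is produced constitutively and is active.
With repressor QilQ bound, *kepR* is not transcribed.
So KepR is not produced.
Quinate is absent, so NerR is inactive.
With no repressor bound, *sovQ* is transcribed.
So SovQ is produced and active.
With repressor SovQ bound, *temX* is not transcribed.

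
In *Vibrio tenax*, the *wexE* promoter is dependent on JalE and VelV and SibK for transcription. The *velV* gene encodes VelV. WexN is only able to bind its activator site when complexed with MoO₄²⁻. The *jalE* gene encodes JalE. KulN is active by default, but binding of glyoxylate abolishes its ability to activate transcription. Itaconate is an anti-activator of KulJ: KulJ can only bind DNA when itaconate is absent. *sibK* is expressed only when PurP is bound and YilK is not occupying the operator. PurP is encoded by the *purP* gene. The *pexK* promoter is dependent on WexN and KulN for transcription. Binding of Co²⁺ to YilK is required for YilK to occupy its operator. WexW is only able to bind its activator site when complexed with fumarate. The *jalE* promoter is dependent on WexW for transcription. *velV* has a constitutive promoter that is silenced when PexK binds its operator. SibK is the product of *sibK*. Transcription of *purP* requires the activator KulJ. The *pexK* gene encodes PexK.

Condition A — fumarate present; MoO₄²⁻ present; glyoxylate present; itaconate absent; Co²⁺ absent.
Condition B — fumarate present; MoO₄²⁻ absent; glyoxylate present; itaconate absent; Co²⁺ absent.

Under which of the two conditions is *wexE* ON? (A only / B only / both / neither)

Condition A:
Fumarate is present, so WexW is active.
No repressor is bound and WexW is active, so *jalE* is transcribed.
So JalE is produced and active.
MoO₄²⁻ is present, so WexN is active.
Glyoxylate is present, so KulN is inactive.
Required activator KulN is absent, so *pexK* is not transcribed.
So PexK is not produced.
With no repressor bound, *velV* is transcribed.
So VelV is produced and active.
Itaconate is absent, so KulJ is active.
No repressor is bound and KulJ is active, so *purP* is transcribed.
So PurP is produced and active.
Co²⁺ is absent, so YilK is inactive.
No repressor is bound and PurP is active, so *sibK* is transcribed.
So SibK is produced and active.
No repressor is bound and JalE and VelV and SibK are active, so *wexE* is transcribed.
→ *wexE* is ON in A.
Condition B:
Fumarate is present, so WexW is active.
No repressor is bound and WexW is active, so *jalE* is transcribed.
So JalE is produced and active.
MoO₄²⁻ is absent, so WexN is inactive.
Glyoxylate is present, so KulN is inactive.
Required activator WexN is absent, so *pexK* is not transcribed.
So PexK is not produced.
With no repressor bound, *velV* is transcribed.
So VelV is produced and active.
Itaconate is absent, so KulJ is active.
No repressor is bound and KulJ is active, so *purP* is transcribed.
So PurP is produced and active.
Co²⁺ is absent, so YilK is inactive.
No repressor is bound and PurP is active, so *sibK* is transcribed.
So SibK is produced and active.
No repressor is bound and JalE and VelV and SibK are active, so *wexE* is transcribed.
→ *wexE* is ON in B.

both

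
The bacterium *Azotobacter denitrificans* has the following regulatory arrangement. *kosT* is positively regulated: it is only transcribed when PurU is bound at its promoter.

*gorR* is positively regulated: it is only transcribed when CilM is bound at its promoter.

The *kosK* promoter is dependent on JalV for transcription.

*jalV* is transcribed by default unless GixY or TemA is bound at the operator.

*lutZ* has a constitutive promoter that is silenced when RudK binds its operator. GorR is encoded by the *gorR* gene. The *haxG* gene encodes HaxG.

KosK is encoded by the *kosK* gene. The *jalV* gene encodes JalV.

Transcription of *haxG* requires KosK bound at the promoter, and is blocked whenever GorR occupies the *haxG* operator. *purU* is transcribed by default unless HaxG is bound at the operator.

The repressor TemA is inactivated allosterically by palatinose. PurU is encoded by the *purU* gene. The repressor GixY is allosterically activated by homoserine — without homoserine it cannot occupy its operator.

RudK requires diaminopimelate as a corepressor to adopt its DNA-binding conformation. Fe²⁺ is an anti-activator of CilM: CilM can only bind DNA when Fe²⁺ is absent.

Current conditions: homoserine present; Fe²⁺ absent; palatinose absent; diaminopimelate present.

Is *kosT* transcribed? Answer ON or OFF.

Homoserine is present, so GixY is active.
Palatinose is absent, so TemA is active.
With repressor GixY bound, *jalV* is not transcribed.
So JalV is not produced.
Required activator JalV is absent, so *kosK* is not transcribed.
So KosK is not produced.
Fe²⁺ is absent, so CilM is active.
No repressor is bound and CilM is active, so *gorR* is transcribed.
So GorR is produced and active.
With repressor GorR bound, *haxG* is not transcribed.
So HaxG is not produced.
With no repressor bound, *purU* is transcribed.
So PurU is produced and active.
No repressor is bound and PurU is active, so *kosT* is transcribed.

ON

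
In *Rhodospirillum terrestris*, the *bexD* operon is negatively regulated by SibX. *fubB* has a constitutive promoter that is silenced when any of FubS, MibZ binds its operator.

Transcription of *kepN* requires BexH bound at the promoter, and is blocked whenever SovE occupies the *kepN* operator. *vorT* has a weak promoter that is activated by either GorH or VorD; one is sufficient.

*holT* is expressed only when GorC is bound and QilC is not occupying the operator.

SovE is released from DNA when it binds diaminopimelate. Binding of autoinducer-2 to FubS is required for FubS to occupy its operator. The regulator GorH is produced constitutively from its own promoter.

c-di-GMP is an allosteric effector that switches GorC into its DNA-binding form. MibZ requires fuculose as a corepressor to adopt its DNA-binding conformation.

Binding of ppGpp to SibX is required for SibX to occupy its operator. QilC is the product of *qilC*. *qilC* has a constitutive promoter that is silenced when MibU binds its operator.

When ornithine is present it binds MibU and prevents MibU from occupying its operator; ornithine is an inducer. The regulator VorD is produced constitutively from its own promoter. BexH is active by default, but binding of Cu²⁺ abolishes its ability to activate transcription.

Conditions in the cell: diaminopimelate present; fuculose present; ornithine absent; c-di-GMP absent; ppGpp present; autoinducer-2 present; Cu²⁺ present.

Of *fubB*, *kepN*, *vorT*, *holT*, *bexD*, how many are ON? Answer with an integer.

1

Autoinducer-2 is present, so FubS is active.
Fuculose is present, so MibZ is active.
With repressor FubS bound, *fubB* is not transcribed.
→ *fubB* is OFF.
Diaminopimelate is present, so SovE is inactive.
Cu²⁺ is present, so BexH is inactive.
Required activator BexH is absent, so *kepN* is not transcribed.
→ *kepN* is OFF.
GorH is produced constitutively and is active.
VorD is produced constitutively and is active.
Activator GorH is present, so *vorT* is transcribed.
→ *vorT* is ON.
c-di-GMP is absent, so GorC is inactive.
Ornithine is absent, so MibU is active.
With repressor MibU bound, *qilC* is not transcribed.
So QilC is not produced.
Required activator GorC is absent, so *holT* is not transcribed.
→ *holT* is OFF.
ppGpp is present, so SibX is active.
With repressor SibX bound, *bexD* is not transcribed.
→ *bexD* is OFF.
1 of the 5 genes is transcribed.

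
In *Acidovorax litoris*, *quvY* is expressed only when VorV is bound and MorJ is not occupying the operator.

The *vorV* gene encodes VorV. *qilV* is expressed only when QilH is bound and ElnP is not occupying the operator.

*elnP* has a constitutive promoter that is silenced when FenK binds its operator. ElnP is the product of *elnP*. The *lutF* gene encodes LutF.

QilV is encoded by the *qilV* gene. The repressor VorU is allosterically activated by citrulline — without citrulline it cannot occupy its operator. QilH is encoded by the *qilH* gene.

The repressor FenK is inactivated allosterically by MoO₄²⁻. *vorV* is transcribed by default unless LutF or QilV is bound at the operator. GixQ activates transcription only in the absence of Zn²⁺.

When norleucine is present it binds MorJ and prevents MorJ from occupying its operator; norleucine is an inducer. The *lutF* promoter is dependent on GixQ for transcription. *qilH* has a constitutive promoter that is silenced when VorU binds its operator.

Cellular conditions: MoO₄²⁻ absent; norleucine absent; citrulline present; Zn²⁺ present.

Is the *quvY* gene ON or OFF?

OFF

Norleucine is absent, so MorJ is active.
Zn²⁺ is present, so GixQ is inactive.
Required activator GixQ is absent, so *lutF* is not transcribed.
So LutF is not produced.
Citrulline is present, so VorU is active.
With repressor VorU bound, *qilH* is not transcribed.
So QilH is not produced.
MoO₄²⁻ is absent, so FenK is active.
With repressor FenK bound, *elnP* is not transcribed.
So ElnP is not produced.
Required activator QilH is absent, so *qilV* is not transcribed.
So QilV is not produced.
With no repressor bound, *vorV* is transcribed.
So VorV is produced and active.
With repressor MorJ bound, *quvY* is not transcribed.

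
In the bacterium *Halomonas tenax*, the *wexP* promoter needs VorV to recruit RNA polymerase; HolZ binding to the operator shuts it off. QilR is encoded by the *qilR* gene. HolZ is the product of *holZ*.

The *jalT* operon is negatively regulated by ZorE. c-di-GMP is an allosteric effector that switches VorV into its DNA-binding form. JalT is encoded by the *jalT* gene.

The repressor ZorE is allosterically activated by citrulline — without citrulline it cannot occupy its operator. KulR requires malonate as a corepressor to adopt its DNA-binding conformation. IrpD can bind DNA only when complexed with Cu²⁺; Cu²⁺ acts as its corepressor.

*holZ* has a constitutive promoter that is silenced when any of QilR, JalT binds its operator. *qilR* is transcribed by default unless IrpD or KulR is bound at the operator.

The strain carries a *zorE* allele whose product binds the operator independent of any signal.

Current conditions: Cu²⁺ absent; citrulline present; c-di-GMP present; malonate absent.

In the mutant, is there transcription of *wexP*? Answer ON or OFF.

ON

c-di-GMP is present, so VorV is active.
Cu²⁺ is absent, so IrpD is inactive.
Malonate is absent, so KulR is inactive.
With no repressor bound, *qilR* is transcribed.
So QilR is produced and active.
ZorE is constitutively active in this strain.
With repressor ZorE bound, *jalT* is not transcribed.
So JalT is not produced.
With repressor QilR bound, *holZ* is not transcribed.
So HolZ is not produced.
No repressor is bound and VorV is active, so *wexP* is transcribed.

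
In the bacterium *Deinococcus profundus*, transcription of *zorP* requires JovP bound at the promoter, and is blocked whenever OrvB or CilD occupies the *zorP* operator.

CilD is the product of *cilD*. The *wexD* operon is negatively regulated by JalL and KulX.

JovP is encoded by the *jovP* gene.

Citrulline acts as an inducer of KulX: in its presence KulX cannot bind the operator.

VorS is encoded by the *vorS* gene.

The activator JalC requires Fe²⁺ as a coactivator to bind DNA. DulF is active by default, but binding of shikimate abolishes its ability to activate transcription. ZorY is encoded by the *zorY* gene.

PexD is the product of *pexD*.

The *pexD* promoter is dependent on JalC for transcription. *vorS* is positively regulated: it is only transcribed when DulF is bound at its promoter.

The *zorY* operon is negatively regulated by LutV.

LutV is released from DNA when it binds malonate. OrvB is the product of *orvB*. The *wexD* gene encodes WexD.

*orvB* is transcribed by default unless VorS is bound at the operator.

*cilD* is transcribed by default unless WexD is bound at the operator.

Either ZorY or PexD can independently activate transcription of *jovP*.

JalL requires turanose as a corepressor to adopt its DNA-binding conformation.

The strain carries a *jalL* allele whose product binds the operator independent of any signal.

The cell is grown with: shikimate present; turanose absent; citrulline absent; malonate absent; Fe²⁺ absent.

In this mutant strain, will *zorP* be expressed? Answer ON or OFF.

OFF

Shikimate is present, so DulF is inactive.
Required activator DulF is absent, so *vorS* is not transcribed.
So VorS is not produced.
With no repressor bound, *orvB* is transcribed.
So OrvB is produced and active.
Malonate is absent, so LutV is active.
With repressor LutV bound, *zorY* is not transcribed.
So ZorY is not produced.
Fe²⁺ is absent, so JalC is inactive.
Required activator JalC is absent, so *pexD* is not transcribed.
So PexD is not produced.
No activator is available at the *jovP* promoter, so *jovP* is not transcribed.
So JovP is not produced.
JalL is constitutively active in this strain.
Citrulline is absent, so KulX is active.
With repressor JalL bound, *wexD* is not transcribed.
So WexD is not produced.
With no repressor bound, *cilD* is transcribed.
So CilD is produced and active.
With repressor OrvB bound, *zorP* is not transcribed.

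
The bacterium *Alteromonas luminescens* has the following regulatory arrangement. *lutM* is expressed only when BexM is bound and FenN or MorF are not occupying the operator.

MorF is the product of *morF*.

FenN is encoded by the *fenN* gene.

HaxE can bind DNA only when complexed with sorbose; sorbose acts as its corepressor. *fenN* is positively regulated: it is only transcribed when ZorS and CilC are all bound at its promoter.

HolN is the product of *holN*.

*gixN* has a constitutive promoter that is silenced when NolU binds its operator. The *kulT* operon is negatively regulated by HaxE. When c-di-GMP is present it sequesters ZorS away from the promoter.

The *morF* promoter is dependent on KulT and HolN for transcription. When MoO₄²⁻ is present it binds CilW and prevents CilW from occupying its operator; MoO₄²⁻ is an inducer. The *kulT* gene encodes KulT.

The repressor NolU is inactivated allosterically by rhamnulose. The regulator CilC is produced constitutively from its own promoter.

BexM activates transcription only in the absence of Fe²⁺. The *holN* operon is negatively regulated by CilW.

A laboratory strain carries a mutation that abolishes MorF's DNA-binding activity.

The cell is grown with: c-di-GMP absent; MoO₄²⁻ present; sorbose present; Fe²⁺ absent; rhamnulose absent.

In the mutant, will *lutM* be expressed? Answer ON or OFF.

c-di-GMP is absent, so ZorS is active.
CilC is produced constitutively and is active.
No repressor is bound and ZorS and CilC are active, so *fenN* is transcribed.
So FenN is produced and active.
Fe²⁺ is absent, so BexM is active.
MorF is non-functional in this strain, so it has no effect.
With repressor FenN bound, *lutM* is not transcribed.

OFF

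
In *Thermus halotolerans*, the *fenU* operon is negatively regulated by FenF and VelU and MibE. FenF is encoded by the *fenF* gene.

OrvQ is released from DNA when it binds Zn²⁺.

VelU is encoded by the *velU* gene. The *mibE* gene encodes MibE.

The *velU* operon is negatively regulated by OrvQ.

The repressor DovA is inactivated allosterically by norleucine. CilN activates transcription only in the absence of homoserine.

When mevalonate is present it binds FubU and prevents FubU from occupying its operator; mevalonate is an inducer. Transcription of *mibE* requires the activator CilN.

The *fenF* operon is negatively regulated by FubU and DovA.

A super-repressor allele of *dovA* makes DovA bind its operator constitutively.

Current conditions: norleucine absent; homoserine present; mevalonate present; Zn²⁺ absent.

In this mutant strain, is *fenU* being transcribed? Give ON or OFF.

Mevalonate is present, so FubU is inactive.
DovA is constitutively active in this strain.
With repressor DovA bound, *fenF* is not transcribed.
So FenF is not produced.
Zn²⁺ is absent, so OrvQ is active.
With repressor OrvQ bound, *velU* is not transcribed.
So VelU is not produced.
Homoserine is present, so CilN is inactive.
Required activator CilN is absent, so *mibE* is not transcribed.
So MibE is not produced.
With no repressor bound, *fenU* is transcribed.

ON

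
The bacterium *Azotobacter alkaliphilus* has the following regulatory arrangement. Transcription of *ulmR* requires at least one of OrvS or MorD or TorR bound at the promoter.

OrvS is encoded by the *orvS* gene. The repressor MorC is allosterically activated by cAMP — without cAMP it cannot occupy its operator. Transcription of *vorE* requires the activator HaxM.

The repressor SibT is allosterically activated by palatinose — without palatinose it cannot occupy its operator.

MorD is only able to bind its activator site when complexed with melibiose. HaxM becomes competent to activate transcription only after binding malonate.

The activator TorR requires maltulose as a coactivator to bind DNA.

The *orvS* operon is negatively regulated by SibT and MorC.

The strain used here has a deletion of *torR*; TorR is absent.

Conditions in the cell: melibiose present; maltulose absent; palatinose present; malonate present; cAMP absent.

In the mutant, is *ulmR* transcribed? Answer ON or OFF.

ON

Palatinose is present, so SibT is active.
cAMP is absent, so MorC is inactive.
With repressor SibT bound, *orvS* is not transcribed.
So OrvS is not produced.
Melibiose is present, so MorD is active.
TorR is non-functional in this strain, so it has no effect.
Activator MorD is present, so *ulmR* is transcribed.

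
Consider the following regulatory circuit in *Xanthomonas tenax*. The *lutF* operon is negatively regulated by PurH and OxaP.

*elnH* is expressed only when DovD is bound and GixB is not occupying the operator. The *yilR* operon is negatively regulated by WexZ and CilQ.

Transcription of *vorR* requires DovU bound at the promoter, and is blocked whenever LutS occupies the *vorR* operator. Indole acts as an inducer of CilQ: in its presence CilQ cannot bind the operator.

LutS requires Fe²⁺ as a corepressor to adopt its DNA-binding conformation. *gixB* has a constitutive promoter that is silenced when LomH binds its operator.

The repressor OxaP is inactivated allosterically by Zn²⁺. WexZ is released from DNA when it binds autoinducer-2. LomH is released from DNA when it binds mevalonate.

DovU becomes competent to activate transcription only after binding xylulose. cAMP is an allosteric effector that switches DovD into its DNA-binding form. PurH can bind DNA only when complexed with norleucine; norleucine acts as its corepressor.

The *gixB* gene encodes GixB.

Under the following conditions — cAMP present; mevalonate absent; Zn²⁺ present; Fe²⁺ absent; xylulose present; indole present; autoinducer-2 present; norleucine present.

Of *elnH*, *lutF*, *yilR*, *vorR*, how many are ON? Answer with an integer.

Mevalonate is absent, so LomH is active.
With repressor LomH bound, *gixB* is not transcribed.
So GixB is not produced.
cAMP is present, so DovD is active.
No repressor is bound and DovD is active, so *elnH* is transcribed.
→ *elnH* is ON.
Norleucine is present, so PurH is active.
Zn²⁺ is present, so OxaP is inactive.
With repressor PurH bound, *lutF* is not transcribed.
→ *lutF* is OFF.
Autoinducer-2 is present, so WexZ is inactive.
Indole is present, so CilQ is inactive.
With no repressor bound, *yilR* is transcribed.
→ *yilR* is ON.
Fe²⁺ is absent, so LutS is inactive.
Xylulose is present, so DovU is active.
No repressor is bound and DovU is active, so *vorR* is transcribed.
→ *vorR* is ON.
3 of the 4 genes are transcribed.

3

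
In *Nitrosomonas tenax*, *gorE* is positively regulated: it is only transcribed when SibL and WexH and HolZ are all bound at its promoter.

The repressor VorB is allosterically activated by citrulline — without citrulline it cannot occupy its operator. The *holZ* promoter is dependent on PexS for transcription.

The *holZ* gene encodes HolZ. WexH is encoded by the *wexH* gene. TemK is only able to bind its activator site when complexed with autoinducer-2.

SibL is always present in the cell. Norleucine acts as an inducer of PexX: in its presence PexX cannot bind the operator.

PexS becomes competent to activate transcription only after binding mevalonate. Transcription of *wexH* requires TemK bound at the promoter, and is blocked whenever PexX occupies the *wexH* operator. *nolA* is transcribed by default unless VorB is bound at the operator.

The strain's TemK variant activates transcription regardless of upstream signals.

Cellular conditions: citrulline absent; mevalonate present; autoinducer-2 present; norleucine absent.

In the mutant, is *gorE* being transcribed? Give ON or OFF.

SibL is produced constitutively and is active.
TemK is constitutively active in this strain.
Norleucine is absent, so PexX is active.
With repressor PexX bound, *wexH* is not transcribed.
So WexH is not produced.
Mevalonate is present, so PexS is active.
No repressor is bound and PexS is active, so *holZ* is transcribed.
So HolZ is produced and active.
Required activator WexH is absent, so *gorE* is not transcribed.

OFF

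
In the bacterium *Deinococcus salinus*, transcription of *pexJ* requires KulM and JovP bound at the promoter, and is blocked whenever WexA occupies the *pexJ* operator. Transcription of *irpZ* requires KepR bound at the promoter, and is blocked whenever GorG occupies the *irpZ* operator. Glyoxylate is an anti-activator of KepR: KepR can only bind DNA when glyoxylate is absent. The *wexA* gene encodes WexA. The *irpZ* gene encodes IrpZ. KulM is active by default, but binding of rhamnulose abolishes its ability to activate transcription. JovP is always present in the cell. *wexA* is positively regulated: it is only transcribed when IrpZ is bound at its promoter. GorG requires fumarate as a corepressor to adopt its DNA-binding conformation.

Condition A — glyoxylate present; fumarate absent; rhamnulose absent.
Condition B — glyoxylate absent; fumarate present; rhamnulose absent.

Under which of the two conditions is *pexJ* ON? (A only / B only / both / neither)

both

Condition A:
Glyoxylate is present, so KepR is inactive.
Fumarate is absent, so GorG is inactive.
Required activator KepR is absent, so *irpZ* is not transcribed.
So IrpZ is not produced.
Required activator IrpZ is absent, so *wexA* is not transcribed.
So WexA is not produced.
Rhamnulose is absent, so KulM is active.
JovP is produced constitutively and is active.
No repressor is bound and KulM and JovP are active, so *pexJ* is transcribed.
→ *pexJ* is ON in A.
Condition B:
Glyoxylate is absent, so KepR is active.
Fumarate is present, so GorG is active.
With repressor GorG bound, *irpZ* is not transcribed.
So IrpZ is not produced.
Required activator IrpZ is absent, so *wexA* is not transcribed.
So WexA is not produced.
Rhamnulose is absent, so KulM is active.
JovP is produced constitutively and is active.
No repressor is bound and KulM and JovP are active, so *pexJ* is transcribed.
→ *pexJ* is ON in B.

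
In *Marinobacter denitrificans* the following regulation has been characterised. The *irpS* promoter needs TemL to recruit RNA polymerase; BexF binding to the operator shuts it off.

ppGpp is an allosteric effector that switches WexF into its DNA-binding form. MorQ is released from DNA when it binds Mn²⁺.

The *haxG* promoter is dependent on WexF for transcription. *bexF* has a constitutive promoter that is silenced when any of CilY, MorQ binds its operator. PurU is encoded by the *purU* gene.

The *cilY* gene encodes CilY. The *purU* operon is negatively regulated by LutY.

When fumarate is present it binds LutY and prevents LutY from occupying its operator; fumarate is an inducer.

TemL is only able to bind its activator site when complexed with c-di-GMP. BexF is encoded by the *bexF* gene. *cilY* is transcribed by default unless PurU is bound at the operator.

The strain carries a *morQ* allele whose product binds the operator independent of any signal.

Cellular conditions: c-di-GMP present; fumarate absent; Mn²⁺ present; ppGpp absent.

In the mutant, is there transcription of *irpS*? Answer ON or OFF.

Fumarate is absent, so LutY is active.
With repressor LutY bound, *purU* is not transcribed.
So PurU is not produced.
With no repressor bound, *cilY* is transcribed.
So CilY is produced and active.
MorQ is constitutively active in this strain.
With repressor CilY bound, *bexF* is not transcribed.
So BexF is not produced.
c-di-GMP is present, so TemL is active.
No repressor is bound and TemL is active, so *irpS* is transcribed.

ON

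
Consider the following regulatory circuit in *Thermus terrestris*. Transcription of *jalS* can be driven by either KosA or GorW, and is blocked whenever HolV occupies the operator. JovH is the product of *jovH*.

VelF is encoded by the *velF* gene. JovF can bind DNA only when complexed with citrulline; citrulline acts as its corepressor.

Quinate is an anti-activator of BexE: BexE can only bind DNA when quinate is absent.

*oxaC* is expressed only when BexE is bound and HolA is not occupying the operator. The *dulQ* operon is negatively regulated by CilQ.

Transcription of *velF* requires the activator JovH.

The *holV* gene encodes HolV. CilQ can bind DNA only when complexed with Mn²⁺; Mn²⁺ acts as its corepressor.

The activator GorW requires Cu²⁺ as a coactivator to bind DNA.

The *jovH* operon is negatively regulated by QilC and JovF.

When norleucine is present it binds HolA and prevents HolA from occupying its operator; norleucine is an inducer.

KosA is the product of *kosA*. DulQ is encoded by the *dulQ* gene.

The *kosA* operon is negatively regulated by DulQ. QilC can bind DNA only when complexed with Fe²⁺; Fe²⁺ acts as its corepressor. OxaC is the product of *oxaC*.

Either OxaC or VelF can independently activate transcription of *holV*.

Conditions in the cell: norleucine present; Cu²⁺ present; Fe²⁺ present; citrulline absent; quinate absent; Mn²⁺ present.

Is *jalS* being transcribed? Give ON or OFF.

Mn²⁺ is present, so CilQ is active.
With repressor CilQ bound, *dulQ* is not transcribed.
So DulQ is not produced.
With no repressor bound, *kosA* is transcribed.
So KosA is produced and active.
Cu²⁺ is present, so GorW is active.
Norleucine is present, so HolA is inactive.
Quinate is absent, so BexE is active.
No repressor is bound and BexE is active, so *oxaC* is transcribed.
So OxaC is produced and active.
Fe²⁺ is present, so QilC is active.
Citrulline is absent, so JovF is inactive.
With repressor QilC bound, *jovH* is not transcribed.
So JovH is not produced.
Required activator JovH is absent, so *velF* is not transcribed.
So VelF is not produced.
Activator OxaC is present, so *holV* is transcribed.
So HolV is produced and active.
With repressor HolV bound, *jalS* is not transcribed.

OFF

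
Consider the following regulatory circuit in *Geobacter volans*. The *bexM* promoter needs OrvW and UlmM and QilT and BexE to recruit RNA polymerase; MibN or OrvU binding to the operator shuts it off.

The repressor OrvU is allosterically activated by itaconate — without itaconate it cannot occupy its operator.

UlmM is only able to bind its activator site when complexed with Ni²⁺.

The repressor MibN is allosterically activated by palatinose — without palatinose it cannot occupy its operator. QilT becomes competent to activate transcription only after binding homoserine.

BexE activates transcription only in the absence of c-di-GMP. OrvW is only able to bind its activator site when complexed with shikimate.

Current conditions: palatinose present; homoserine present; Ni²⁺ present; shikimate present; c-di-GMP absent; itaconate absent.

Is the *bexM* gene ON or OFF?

Shikimate is present, so OrvW is active.
Palatinose is present, so MibN is active.
Ni²⁺ is present, so UlmM is active.
Homoserine is present, so QilT is active.
Itaconate is absent, so OrvU is inactive.
c-di-GMP is absent, so BexE is active.
With repressor MibN bound, *bexM* is not transcribed.

OFF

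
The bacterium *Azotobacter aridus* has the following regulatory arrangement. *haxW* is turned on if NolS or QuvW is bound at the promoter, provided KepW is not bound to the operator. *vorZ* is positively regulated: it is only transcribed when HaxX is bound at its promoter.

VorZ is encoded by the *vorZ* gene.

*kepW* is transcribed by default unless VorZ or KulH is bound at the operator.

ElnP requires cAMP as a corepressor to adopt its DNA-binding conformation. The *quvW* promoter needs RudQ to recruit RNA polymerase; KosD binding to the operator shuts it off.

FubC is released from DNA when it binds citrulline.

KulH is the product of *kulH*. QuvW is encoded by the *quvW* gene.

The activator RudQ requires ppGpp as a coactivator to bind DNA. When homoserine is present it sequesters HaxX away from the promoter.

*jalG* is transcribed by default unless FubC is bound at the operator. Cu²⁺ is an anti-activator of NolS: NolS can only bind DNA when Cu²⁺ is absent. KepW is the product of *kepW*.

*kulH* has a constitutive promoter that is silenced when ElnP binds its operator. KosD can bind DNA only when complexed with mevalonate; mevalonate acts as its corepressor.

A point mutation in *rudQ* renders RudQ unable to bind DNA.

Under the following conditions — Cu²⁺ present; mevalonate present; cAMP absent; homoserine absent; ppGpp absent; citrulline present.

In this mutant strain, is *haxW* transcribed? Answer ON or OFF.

Cu²⁺ is present, so NolS is inactive.
Mevalonate is present, so KosD is active.
RudQ is non-functional in this strain, so it has no effect.
With repressor KosD bound, *quvW* is not transcribed.
So QuvW is not produced.
Homoserine is absent, so HaxX is active.
No repressor is bound and HaxX is active, so *vorZ* is transcribed.
So VorZ is produced and active.
cAMP is absent, so ElnP is inactive.
With no repressor bound, *kulH* is transcribed.
So KulH is produced and active.
With repressor VorZ bound, *kepW* is not transcribed.
So KepW is not produced.
No activator is available at the *haxW* promoter, so *haxW* is not transcribed.

OFF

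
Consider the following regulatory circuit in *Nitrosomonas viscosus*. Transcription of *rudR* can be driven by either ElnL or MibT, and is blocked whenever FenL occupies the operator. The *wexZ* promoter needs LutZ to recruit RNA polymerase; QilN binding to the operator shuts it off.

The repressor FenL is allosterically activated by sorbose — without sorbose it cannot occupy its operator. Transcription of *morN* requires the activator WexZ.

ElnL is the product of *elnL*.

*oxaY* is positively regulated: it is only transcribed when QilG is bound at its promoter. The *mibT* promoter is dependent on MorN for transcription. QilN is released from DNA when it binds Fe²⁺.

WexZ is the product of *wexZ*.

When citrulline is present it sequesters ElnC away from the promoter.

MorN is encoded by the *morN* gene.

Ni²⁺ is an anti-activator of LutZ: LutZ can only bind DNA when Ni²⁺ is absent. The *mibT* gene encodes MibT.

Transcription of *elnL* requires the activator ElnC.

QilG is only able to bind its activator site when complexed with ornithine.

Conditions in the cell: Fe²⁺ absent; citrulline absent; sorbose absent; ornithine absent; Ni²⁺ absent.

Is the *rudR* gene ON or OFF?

ON

Sorbose is absent, so FenL is inactive.
Citrulline is absent, so ElnC is active.
No repressor is bound and ElnC is active, so *elnL* is transcribed.
So ElnL is produced and active.
Fe²⁺ is absent, so QilN is active.
Ni²⁺ is absent, so LutZ is active.
With repressor QilN bound, *wexZ* is not transcribed.
So WexZ is not produced.
Required activator WexZ is absent, so *morN* is not transcribed.
So MorN is not produced.
Required activator MorN is absent, so *mibT* is not transcribed.
So MibT is not produced.
Activator ElnL is present, so *rudR* is transcribed.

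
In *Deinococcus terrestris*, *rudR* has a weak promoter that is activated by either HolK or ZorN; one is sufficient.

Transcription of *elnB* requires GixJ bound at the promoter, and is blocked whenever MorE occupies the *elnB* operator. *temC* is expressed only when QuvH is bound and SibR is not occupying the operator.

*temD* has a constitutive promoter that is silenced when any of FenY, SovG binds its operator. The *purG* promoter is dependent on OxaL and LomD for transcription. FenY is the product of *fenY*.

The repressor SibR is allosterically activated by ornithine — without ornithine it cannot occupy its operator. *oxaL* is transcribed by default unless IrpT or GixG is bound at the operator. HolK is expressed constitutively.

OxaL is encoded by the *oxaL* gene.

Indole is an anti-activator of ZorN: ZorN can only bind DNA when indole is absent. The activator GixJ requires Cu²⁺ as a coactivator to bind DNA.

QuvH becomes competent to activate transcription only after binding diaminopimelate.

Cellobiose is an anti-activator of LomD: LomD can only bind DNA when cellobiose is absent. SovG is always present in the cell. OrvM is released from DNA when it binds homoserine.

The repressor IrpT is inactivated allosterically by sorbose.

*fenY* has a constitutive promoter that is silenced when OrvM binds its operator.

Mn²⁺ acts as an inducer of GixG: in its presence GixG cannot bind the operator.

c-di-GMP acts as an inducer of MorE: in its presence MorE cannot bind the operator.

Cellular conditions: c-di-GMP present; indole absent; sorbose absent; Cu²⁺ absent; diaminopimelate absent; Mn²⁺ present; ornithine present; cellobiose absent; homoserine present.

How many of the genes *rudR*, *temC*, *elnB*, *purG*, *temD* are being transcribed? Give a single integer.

HolK is produced constitutively and is active.
Indole is absent, so ZorN is active.
Activator HolK is present, so *rudR* is transcribed.
→ *rudR* is ON.
Ornithine is present, so SibR is active.
Diaminopimelate is absent, so QuvH is inactive.
With repressor SibR bound, *temC* is not transcribed.
→ *temC* is OFF.
Cu²⁺ is absent, so GixJ is inactive.
c-di-GMP is present, so MorE is inactive.
Required activator GixJ is absent, so *elnB* is not transcribed.
→ *elnB* is OFF.
Sorbose is absent, so IrpT is active.
Mn²⁺ is present, so GixG is inactive.
With repressor IrpT bound, *oxaL* is not transcribed.
So OxaL is not produced.
Cellobiose is absent, so LomD is active.
Required activator OxaL is absent, so *purG* is not transcribed.
→ *purG* is OFF.
Homoserine is present, so OrvM is inactive.
With no repressor bound, *fenY* is transcribed.
So FenY is produced and active.
SovG is produced constitutively and is active.
With repressor FenY bound, *temD* is not transcribed.
→ *temD* is OFF.
1 of the 5 genes is transcribed.

1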